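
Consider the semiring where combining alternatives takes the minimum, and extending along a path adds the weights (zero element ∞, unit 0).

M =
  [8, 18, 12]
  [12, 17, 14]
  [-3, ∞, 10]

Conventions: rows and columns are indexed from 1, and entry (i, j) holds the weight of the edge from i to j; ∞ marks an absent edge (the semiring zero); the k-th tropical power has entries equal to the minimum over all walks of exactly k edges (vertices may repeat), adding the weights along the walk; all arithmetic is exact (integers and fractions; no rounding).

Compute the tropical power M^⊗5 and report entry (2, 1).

M^⊗2:
  [9, 26, 20]
  [11, 30, 24]
  [5, 15, 9]
M^⊗3:
  [17, 27, 21]
  [19, 29, 23]
  [6, 23, 17]
M^⊗4:
  [18, 35, 29]
  [20, 37, 31]
  [14, 24, 18]
M^⊗5:
  [26, 36, 30]
  [28, 38, 32]
  [15, 32, 26]
Key observation: the optimum is the walk 2->3->1->1->3->1, with weight 14 + (-3) + 8 + 12 + (-3) = 28.
Optimal value attained by: walk 2->3->1->1->3->1.
Answer: (M^⊗5)[2][1] = 28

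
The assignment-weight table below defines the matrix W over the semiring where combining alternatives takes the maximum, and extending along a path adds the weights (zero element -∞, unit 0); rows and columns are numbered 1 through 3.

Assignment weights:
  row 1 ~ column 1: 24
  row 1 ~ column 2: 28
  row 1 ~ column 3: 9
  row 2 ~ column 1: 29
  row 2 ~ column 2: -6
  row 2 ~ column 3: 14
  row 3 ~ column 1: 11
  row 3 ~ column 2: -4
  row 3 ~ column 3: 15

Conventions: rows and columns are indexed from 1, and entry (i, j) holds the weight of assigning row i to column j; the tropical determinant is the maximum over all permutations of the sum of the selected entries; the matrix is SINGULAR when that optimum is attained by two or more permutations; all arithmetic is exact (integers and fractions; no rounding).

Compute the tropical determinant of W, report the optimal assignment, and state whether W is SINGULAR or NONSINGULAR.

σ = (1, 2, 3): 24 + (-6) + 15 = 33
σ = (1, 3, 2): 24 + 14 + (-4) = 34
σ = (2, 1, 3): 28 + 29 + 15 = 72
σ = (2, 3, 1): 28 + 14 + 11 = 53
σ = (3, 1, 2): 9 + 29 + (-4) = 34
σ = (3, 2, 1): 9 + (-6) + 11 = 14
Optimal value attained by: σ = (2, 1, 3).
Answer: det⊕(W) = 72; verdict: NONSINGULAR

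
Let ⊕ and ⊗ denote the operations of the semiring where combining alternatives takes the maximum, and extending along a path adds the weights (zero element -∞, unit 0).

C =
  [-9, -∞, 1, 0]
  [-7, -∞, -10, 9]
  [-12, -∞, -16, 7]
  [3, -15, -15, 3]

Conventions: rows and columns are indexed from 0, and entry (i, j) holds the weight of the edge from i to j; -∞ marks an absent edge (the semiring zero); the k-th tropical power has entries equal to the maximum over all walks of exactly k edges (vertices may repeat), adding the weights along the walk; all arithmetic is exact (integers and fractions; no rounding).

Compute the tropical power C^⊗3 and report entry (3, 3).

C^⊗2:
  [3, -15, -8, 8]
  [12, -6, -6, 12]
  [10, -8, -8, 10]
  [6, -12, 4, 6]
C^⊗3:
  [11, -7, 4, 11]
  [15, -3, 13, 15]
  [13, -5, 11, 13]
  [9, -9, 7, 11]
Key observation: the optimum is the walk 3->0->2->3, with weight 3 + 1 + 7 = 11.
Optimal value attained by: walk 3->0->2->3.
Answer: (C^⊗3)[3][3] = 11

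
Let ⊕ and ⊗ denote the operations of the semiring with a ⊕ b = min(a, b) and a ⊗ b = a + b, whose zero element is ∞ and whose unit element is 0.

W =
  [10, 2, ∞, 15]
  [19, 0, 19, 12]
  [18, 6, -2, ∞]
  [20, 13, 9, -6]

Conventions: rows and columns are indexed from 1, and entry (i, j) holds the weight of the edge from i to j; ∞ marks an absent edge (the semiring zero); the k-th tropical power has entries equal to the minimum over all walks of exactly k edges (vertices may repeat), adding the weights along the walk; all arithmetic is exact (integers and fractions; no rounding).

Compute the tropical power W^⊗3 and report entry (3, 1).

W^⊗2:
  [20, 2, 21, 9]
  [19, 0, 17, 6]
  [16, 4, -4, 18]
  [14, 7, 3, -12]
W^⊗3:
  [21, 2, 18, 3]
  [19, 0, 15, 0]
  [14, 2, -6, 12]
  [8, 1, -3, -18]
Key observation: the optimum is the walk 3->3->3->1, with weight (-2) + (-2) + 18 = 14.
Optimal value attained by: walk 3->3->3->1.
Answer: (W^⊗3)[3][1] = 14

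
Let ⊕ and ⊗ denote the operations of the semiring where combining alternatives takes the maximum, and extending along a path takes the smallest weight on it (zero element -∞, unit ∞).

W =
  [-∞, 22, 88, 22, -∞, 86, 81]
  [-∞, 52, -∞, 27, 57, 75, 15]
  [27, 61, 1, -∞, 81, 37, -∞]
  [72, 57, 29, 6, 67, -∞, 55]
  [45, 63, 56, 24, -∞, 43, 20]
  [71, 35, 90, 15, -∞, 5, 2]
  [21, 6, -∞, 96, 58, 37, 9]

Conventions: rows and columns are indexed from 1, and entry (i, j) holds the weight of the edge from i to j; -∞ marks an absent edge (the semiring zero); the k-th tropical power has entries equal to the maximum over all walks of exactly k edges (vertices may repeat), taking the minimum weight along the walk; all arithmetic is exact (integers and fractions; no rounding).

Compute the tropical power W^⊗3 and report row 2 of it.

W^⊗2:
  [71, 61, 86, 81, 81, 37, 22]
  [71, 57, 75, 27, 52, 52, 27]
  [45, 63, 56, 27, 57, 61, 27]
  [45, 63, 72, 55, 57, 72, 72]
  [43, 56, 45, 27, 57, 63, 45]
  [27, 61, 71, 27, 81, 71, 71]
  [72, 58, 56, 24, 67, 43, 55]
W^⊗3:
  [72, 63, 71, 27, 81, 71, 71]
  [52, 61, 71, 27, 75, 71, 71]
  [61, 57, 61, 27, 57, 63, 45]
  [71, 61, 72, 72, 72, 63, 55]
  [63, 57, 63, 45, 56, 56, 43]
  [71, 63, 71, 71, 71, 61, 27]
  [45, 63, 72, 55, 57, 72, 72]
Answer: row 2 of W^⊗3 = [52, 61, 71, 27, 75, 71, 71]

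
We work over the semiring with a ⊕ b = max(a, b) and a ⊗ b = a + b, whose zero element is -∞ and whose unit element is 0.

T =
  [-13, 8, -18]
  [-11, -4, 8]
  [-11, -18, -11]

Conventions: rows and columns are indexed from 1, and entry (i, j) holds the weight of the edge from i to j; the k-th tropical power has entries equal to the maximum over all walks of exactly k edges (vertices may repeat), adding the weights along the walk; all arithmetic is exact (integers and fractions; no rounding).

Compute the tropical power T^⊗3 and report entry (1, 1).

T^⊗2:
  [-3, 4, 16]
  [-3, -3, 4]
  [-22, -3, -10]
T^⊗3:
  [5, 5, 12]
  [-7, 5, 5]
  [-14, -7, 5]
Key observation: the optimum is the walk 1->2->3->1, with weight 8 + 8 + (-11) = 5.
Optimal value attained by: walk 1->2->3->1.
Answer: (T^⊗3)[1][1] = 5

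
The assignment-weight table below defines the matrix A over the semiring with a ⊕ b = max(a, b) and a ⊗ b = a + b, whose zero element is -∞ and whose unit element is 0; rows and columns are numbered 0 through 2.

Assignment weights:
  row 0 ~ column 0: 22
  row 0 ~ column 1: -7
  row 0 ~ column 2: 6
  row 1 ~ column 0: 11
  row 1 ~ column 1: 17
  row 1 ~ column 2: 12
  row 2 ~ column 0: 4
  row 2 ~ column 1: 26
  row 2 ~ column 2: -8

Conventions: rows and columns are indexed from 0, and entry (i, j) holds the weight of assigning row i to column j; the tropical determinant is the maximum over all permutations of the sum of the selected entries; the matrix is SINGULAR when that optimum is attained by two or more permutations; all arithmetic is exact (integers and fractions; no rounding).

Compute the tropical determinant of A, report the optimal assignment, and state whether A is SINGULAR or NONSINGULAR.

σ = (0, 1, 2): 22 + 17 + (-8) = 31
σ = (0, 2, 1): 22 + 12 + 26 = 60
σ = (1, 0, 2): (-7) + 11 + (-8) = -4
σ = (1, 2, 0): (-7) + 12 + 4 = 9
σ = (2, 0, 1): 6 + 11 + 26 = 43
σ = (2, 1, 0): 6 + 17 + 4 = 27
Optimal value attained by: σ = (0, 2, 1).
Answer: det⊕(A) = 60; verdict: NONSINGULAR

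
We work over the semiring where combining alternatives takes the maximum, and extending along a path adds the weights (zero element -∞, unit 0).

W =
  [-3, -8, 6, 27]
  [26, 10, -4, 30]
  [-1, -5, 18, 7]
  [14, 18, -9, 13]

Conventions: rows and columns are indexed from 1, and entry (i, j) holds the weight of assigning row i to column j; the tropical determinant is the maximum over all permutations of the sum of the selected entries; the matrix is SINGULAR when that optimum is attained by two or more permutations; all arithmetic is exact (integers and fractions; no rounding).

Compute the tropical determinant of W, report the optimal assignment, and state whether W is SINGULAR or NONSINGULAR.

σ = (1, 2, 3, 4): (-3) + 10 + 18 + 13 = 38
σ = (1, 2, 4, 3): (-3) + 10 + 7 + (-9) = 5
σ = (1, 3, 2, 4): (-3) + (-4) + (-5) + 13 = 1
σ = (1, 3, 4, 2): (-3) + (-4) + 7 + 18 = 18
σ = (1, 4, 2, 3): (-3) + 30 + (-5) + (-9) = 13
σ = (1, 4, 3, 2): (-3) + 30 + 18 + 18 = 63
σ = (2, 1, 3, 4): (-8) + 26 + 18 + 13 = 49
σ = (2, 1, 4, 3): (-8) + 26 + 7 + (-9) = 16
σ = (2, 3, 1, 4): (-8) + (-4) + (-1) + 13 = 0
σ = (2, 3, 4, 1): (-8) + (-4) + 7 + 14 = 9
σ = (2, 4, 1, 3): (-8) + 30 + (-1) + (-9) = 12
σ = (2, 4, 3, 1): (-8) + 30 + 18 + 14 = 54
σ = (3, 1, 2, 4): 6 + 26 + (-5) + 13 = 40
σ = (3, 1, 4, 2): 6 + 26 + 7 + 18 = 57
σ = (3, 2, 1, 4): 6 + 10 + (-1) + 13 = 28
σ = (3, 2, 4, 1): 6 + 10 + 7 + 14 = 37
σ = (3, 4, 1, 2): 6 + 30 + (-1) + 18 = 53
σ = (3, 4, 2, 1): 6 + 30 + (-5) + 14 = 45
σ = (4, 1, 2, 3): 27 + 26 + (-5) + (-9) = 39
σ = (4, 1, 3, 2): 27 + 26 + 18 + 18 = 89
σ = (4, 2, 1, 3): 27 + 10 + (-1) + (-9) = 27
σ = (4, 2, 3, 1): 27 + 10 + 18 + 14 = 69
σ = (4, 3, 1, 2): 27 + (-4) + (-1) + 18 = 40
σ = (4, 3, 2, 1): 27 + (-4) + (-5) + 14 = 32
Optimal value attained by: σ = (4, 1, 3, 2).
Answer: det⊕(W) = 89; verdict: NONSINGULAR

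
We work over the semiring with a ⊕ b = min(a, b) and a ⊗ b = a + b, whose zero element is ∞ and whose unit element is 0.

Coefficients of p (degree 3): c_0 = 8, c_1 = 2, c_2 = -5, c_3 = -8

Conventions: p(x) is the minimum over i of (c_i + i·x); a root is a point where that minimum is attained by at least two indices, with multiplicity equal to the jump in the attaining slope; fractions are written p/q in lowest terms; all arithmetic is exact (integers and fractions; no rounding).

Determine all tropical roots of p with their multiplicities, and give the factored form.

hull edge (i=0, c=8) to (i=2, c=-5): slope -13/2, span 2
hull edge (i=2, c=-5) to (i=3, c=-8): slope -3, span 1
Factored form: p(x) = -8 ⊗ (x ⊕ 3) ⊗ (x ⊕ 13/2) ⊗ (x ⊕ 13/2)
Answer: roots = 3 (mult 1), 13/2 (mult 2)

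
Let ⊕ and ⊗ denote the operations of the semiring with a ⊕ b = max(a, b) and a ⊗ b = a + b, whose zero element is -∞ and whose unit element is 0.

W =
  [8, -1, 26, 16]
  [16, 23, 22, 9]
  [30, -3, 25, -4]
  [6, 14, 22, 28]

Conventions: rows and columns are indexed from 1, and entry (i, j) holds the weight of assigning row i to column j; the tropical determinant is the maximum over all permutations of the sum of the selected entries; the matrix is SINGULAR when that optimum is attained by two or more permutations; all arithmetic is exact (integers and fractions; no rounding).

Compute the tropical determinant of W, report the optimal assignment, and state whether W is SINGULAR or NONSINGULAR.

σ = (1, 2, 3, 4): 8 + 23 + 25 + 28 = 84
σ = (1, 2, 4, 3): 8 + 23 + (-4) + 22 = 49
σ = (1, 3, 2, 4): 8 + 22 + (-3) + 28 = 55
σ = (1, 3, 4, 2): 8 + 22 + (-4) + 14 = 40
σ = (1, 4, 2, 3): 8 + 9 + (-3) + 22 = 36
σ = (1, 4, 3, 2): 8 + 9 + 25 + 14 = 56
σ = (2, 1, 3, 4): (-1) + 16 + 25 + 28 = 68
σ = (2, 1, 4, 3): (-1) + 16 + (-4) + 22 = 33
σ = (2, 3, 1, 4): (-1) + 22 + 30 + 28 = 79
σ = (2, 3, 4, 1): (-1) + 22 + (-4) + 6 = 23
σ = (2, 4, 1, 3): (-1) + 9 + 30 + 22 = 60
σ = (2, 4, 3, 1): (-1) + 9 + 25 + 6 = 39
σ = (3, 1, 2, 4): 26 + 16 + (-3) + 28 = 67
σ = (3, 1, 4, 2): 26 + 16 + (-4) + 14 = 52
σ = (3, 2, 1, 4): 26 + 23 + 30 + 28 = 107
σ = (3, 2, 4, 1): 26 + 23 + (-4) + 6 = 51
σ = (3, 4, 1, 2): 26 + 9 + 30 + 14 = 79
σ = (3, 4, 2, 1): 26 + 9 + (-3) + 6 = 38
σ = (4, 1, 2, 3): 16 + 16 + (-3) + 22 = 51
σ = (4, 1, 3, 2): 16 + 16 + 25 + 14 = 71
σ = (4, 2, 1, 3): 16 + 23 + 30 + 22 = 91
σ = (4, 2, 3, 1): 16 + 23 + 25 + 6 = 70
σ = (4, 3, 1, 2): 16 + 22 + 30 + 14 = 82
σ = (4, 3, 2, 1): 16 + 22 + (-3) + 6 = 41
Optimal value attained by: σ = (3, 2, 1, 4).
Answer: det⊕(W) = 107; verdict: NONSINGULAR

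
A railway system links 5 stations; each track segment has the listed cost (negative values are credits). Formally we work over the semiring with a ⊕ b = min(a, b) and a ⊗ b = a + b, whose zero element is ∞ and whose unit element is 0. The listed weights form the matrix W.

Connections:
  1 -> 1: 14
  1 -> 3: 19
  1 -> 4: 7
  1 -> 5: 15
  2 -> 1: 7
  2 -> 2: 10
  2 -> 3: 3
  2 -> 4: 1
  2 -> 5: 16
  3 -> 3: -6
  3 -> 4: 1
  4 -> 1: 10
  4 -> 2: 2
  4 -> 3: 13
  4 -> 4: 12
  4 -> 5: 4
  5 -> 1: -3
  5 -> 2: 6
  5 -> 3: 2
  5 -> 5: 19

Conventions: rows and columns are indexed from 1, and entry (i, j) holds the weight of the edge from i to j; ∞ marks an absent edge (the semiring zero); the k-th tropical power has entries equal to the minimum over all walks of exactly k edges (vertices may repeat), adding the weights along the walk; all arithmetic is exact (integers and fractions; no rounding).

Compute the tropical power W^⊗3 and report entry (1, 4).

W^⊗2:
  [12, 9, 13, 19, 11]
  [11, 3, -3, 4, 5]
  [11, 3, -12, -5, 5]
  [1, 10, 5, 3, 16]
  [11, 16, -4, 3, 12]
W^⊗3:
  [8, 17, 7, 10, 23]
  [2, 6, -9, -2, 8]
  [2, -3, -18, -11, -1]
  [13, 5, -1, 6, 7]
  [9, 5, -10, -3, 7]
Key observation: the optimum is the walk 1->4->2->4, with weight 7 + 2 + 1 = 10.
Optimal value attained by: walk 1->4->2->4.
Answer: (W^⊗3)[1][4] = 10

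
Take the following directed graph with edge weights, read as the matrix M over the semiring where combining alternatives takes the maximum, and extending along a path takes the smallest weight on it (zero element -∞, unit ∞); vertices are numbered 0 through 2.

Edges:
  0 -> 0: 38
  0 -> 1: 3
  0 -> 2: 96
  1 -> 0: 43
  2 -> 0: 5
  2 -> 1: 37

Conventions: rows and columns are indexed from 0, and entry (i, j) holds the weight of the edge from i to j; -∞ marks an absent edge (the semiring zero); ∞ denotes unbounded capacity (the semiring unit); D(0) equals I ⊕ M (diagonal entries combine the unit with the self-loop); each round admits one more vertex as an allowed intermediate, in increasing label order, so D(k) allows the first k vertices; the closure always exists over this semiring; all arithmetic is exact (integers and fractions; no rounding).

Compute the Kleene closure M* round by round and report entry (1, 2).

D(0):
  [∞, 3, 96]
  [43, ∞, -∞]
  [5, 37, ∞]
D(1):
  [∞, 3, 96]
  [43, ∞, 43]
  [5, 37, ∞]
D(2):
  [∞, 3, 96]
  [43, ∞, 43]
  [37, 37, ∞]
D(3):
  [∞, 37, 96]
  [43, ∞, 43]
  [37, 37, ∞]
Answer: M*[1][2] = 43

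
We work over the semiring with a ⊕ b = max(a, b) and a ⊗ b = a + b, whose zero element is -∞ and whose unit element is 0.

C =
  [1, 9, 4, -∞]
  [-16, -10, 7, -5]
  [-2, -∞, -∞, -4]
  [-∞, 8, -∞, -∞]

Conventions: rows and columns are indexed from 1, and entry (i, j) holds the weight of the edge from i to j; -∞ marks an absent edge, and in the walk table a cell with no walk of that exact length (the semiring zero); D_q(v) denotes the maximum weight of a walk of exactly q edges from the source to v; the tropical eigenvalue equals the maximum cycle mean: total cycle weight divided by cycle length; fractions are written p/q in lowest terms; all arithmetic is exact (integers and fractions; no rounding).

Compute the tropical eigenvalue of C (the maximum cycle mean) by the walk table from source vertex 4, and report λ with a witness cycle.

q=0: [-∞, -∞, -∞, 0]
q=1: [-∞, 8, -∞, -∞]
q=2: [-8, -2, 15, 3]
q=3: [13, 11, 5, 11]
q=4: [14, 22, 18, 6]
Optimal cycle mean attained by: cycle 1->2->3->1, total 9 + 7 + (-2), length 3.
Answer: λ = 14/3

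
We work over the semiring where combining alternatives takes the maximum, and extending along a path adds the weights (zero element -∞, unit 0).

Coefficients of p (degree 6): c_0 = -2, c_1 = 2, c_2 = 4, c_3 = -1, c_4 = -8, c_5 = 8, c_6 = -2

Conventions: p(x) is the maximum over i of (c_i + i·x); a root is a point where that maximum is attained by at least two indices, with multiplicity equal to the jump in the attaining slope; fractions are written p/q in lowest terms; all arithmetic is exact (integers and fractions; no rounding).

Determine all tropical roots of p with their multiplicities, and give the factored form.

hull edge (i=0, c=-2) to (i=1, c=2): slope 4, span 1
hull edge (i=1, c=2) to (i=2, c=4): slope 2, span 1
hull edge (i=2, c=4) to (i=5, c=8): slope 4/3, span 3
hull edge (i=5, c=8) to (i=6, c=-2): slope -10, span 1
Factored form: p(x) = -2 ⊗ (x ⊕ (-4)) ⊗ (x ⊕ (-2)) ⊗ (x ⊕ (-4/3)) ⊗ (x ⊕ (-4/3)) ⊗ (x ⊕ (-4/3)) ⊗ (x ⊕ 10)
Answer: roots = -4 (mult 1), -2 (mult 1), -4/3 (mult 3), 10 (mult 1)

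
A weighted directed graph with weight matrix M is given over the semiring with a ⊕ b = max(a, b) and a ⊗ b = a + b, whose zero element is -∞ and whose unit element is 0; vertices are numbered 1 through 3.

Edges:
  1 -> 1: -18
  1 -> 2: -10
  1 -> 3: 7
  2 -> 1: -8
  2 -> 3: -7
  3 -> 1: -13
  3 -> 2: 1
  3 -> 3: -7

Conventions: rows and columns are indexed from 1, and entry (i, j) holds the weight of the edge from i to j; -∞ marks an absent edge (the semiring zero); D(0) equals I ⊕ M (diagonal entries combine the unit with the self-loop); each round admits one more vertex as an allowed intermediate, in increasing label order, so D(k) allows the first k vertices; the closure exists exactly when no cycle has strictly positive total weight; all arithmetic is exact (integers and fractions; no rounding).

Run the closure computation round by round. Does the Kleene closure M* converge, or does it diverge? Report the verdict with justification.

D(0):
  [0, -10, 7]
  [-8, 0, -7]
  [-13, 1, 0]
D(1):
  [0, -10, 7]
  [-8, 0, -1]
  [-13, 1, 0]
D(2):
  [0, -10, 7]
  [-8, 0, -1]
  [-7, 1, 0]
D(3):
  [0, 8, 7]
  [-8, 0, -1]
  [-7, 1, 0]
Key observation: every diagonal entry stays at the unit through all rounds, so no improving cycle exists.
Answer: CONVERGES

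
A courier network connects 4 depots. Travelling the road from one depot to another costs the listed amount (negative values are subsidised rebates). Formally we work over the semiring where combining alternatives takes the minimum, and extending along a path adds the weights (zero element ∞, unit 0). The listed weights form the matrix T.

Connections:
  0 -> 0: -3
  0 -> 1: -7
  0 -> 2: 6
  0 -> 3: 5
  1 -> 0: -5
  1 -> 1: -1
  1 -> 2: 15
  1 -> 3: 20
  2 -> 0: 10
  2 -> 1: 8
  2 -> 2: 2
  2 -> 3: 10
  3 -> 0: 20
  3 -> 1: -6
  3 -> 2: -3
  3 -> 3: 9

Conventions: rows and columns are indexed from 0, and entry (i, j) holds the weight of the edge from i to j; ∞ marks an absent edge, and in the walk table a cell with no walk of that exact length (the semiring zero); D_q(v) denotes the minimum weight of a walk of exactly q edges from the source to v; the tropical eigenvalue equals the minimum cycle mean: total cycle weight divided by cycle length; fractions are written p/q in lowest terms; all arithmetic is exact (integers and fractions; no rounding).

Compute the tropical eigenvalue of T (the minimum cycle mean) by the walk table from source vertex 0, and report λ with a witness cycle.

q=0: [0, ∞, ∞, ∞]
q=1: [-3, -7, 6, 5]
q=2: [-12, -10, 2, 2]
q=3: [-15, -19, -6, -7]
q=4: [-24, -22, -10, -10]
Optimal cycle mean attained by: cycle 0->1->0, total (-7) + (-5), length 2.
Answer: λ = -6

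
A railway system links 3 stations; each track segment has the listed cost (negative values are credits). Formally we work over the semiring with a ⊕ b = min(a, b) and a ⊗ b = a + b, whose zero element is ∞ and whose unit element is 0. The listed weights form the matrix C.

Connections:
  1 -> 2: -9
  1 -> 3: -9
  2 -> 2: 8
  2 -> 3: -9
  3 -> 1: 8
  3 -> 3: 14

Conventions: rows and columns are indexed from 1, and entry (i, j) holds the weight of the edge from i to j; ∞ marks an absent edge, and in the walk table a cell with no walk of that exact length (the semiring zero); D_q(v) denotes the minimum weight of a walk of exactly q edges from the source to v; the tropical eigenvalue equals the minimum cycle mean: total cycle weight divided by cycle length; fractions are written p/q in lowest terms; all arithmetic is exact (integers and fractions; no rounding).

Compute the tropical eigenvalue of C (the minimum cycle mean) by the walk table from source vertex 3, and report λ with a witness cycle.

q=0: [∞, ∞, 0]
q=1: [8, ∞, 14]
q=2: [22, -1, -1]
q=3: [7, 7, -10]
Optimal cycle mean attained by: cycle 1->2->3->1, total (-9) + (-9) + 8, length 3.
Answer: λ = -10/3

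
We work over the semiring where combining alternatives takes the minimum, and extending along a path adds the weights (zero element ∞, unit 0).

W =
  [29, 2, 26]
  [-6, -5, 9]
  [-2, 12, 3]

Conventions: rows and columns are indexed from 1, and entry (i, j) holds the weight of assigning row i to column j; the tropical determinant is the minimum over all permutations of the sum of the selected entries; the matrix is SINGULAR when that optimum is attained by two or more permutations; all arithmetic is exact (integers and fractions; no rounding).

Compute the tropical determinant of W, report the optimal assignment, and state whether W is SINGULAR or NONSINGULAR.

σ = (1, 2, 3): 29 + (-5) + 3 = 27
σ = (1, 3, 2): 29 + 9 + 12 = 50
σ = (2, 1, 3): 2 + (-6) + 3 = -1
σ = (2, 3, 1): 2 + 9 + (-2) = 9
σ = (3, 1, 2): 26 + (-6) + 12 = 32
σ = (3, 2, 1): 26 + (-5) + (-2) = 19
Optimal value attained by: σ = (2, 1, 3).
Answer: det⊕(W) = -1; verdict: NONSINGULAR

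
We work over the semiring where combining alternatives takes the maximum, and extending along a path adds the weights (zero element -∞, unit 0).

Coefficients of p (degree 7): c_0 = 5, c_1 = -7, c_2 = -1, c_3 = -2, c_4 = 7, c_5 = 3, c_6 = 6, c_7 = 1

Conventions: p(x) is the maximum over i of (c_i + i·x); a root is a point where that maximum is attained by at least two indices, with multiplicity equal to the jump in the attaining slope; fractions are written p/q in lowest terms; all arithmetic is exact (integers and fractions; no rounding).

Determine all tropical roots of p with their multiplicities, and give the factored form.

hull edge (i=0, c=5) to (i=4, c=7): slope 1/2, span 4
hull edge (i=4, c=7) to (i=6, c=6): slope -1/2, span 2
hull edge (i=6, c=6) to (i=7, c=1): slope -5, span 1
Factored form: p(x) = 1 ⊗ (x ⊕ (-1/2)) ⊗ (x ⊕ (-1/2)) ⊗ (x ⊕ (-1/2)) ⊗ (x ⊕ (-1/2)) ⊗ (x ⊕ 1/2) ⊗ (x ⊕ 1/2) ⊗ (x ⊕ 5)
Answer: roots = -1/2 (mult 4), 1/2 (mult 2), 5 (mult 1)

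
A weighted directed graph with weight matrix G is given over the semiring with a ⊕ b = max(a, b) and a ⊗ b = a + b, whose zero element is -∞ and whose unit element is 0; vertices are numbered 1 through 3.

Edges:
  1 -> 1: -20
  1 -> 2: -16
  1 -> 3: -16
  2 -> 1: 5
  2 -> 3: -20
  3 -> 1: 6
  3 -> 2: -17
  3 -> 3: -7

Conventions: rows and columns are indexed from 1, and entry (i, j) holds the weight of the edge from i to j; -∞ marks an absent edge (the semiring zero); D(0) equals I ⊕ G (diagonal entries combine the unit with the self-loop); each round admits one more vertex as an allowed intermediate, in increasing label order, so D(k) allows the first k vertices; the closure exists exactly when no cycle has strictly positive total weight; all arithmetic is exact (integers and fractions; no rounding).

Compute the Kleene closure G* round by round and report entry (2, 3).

D(0):
  [0, -16, -16]
  [5, 0, -20]
  [6, -17, 0]
D(1):
  [0, -16, -16]
  [5, 0, -11]
  [6, -10, 0]
D(2):
  [0, -16, -16]
  [5, 0, -11]
  [6, -10, 0]
D(3):
  [0, -16, -16]
  [5, 0, -11]
  [6, -10, 0]
Answer: G*[2][3] = -11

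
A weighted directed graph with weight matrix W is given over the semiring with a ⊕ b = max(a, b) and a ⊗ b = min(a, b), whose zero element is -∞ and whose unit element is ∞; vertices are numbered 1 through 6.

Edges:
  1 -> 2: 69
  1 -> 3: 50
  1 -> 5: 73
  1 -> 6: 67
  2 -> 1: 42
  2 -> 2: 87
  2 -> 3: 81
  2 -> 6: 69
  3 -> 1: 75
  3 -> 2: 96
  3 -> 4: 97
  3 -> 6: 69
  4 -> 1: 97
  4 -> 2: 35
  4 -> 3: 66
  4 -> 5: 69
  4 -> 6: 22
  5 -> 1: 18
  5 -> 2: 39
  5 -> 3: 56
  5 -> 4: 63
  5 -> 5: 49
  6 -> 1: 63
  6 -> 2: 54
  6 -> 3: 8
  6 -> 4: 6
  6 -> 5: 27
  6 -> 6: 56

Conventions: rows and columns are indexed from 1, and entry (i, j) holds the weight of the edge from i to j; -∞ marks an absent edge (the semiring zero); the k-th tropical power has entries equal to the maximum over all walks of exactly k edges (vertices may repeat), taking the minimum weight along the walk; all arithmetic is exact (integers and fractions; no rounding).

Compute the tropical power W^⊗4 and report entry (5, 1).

W^⊗2:
  [63, 69, 69, 63, 49, 69]
  [75, 87, 81, 81, 42, 69]
  [97, 87, 81, 6, 73, 69]
  [66, 69, 56, 66, 73, 67]
  [63, 56, 63, 56, 63, 56]
  [56, 63, 54, 27, 63, 63]
W^⊗3:
  [69, 69, 69, 69, 63, 69]
  [81, 87, 81, 81, 73, 69]
  [75, 87, 81, 81, 73, 69]
  [66, 69, 69, 63, 66, 69]
  [63, 63, 56, 63, 63, 63]
  [63, 63, 63, 63, 56, 63]
W^⊗4:
  [69, 69, 69, 69, 69, 69]
  [81, 87, 81, 81, 73, 69]
  [81, 87, 81, 81, 73, 69]
  [69, 69, 69, 69, 66, 69]
  [63, 63, 63, 63, 63, 63]
  [63, 63, 63, 63, 63, 63]
Key observation: the optimum is the walk 5->4->3->4->1, with weight 63 min 66 min 97 min 97 = 63.
Optimal value attained by: walk 5->4->3->4->1.
Answer: (W^⊗4)[5][1] = 63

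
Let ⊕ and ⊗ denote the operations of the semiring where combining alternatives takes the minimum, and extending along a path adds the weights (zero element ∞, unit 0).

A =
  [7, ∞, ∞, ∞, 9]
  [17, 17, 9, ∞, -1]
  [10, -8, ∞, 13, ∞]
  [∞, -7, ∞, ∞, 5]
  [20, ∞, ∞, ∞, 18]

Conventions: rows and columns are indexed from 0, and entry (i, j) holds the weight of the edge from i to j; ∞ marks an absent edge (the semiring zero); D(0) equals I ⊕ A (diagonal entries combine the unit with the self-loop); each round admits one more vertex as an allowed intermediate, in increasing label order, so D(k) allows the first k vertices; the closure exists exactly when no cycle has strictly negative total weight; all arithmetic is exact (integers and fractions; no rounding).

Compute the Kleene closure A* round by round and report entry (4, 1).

D(0):
  [0, ∞, ∞, ∞, 9]
  [17, 0, 9, ∞, -1]
  [10, -8, 0, 13, ∞]
  [∞, -7, ∞, 0, 5]
  [20, ∞, ∞, ∞, 0]
D(1):
  [0, ∞, ∞, ∞, 9]
  [17, 0, 9, ∞, -1]
  [10, -8, 0, 13, 19]
  [∞, -7, ∞, 0, 5]
  [20, ∞, ∞, ∞, 0]
D(2):
  [0, ∞, ∞, ∞, 9]
  [17, 0, 9, ∞, -1]
  [9, -8, 0, 13, -9]
  [10, -7, 2, 0, -8]
  [20, ∞, ∞, ∞, 0]
D(3):
  [0, ∞, ∞, ∞, 9]
  [17, 0, 9, 22, -1]
  [9, -8, 0, 13, -9]
  [10, -7, 2, 0, -8]
  [20, ∞, ∞, ∞, 0]
D(4):
  [0, ∞, ∞, ∞, 9]
  [17, 0, 9, 22, -1]
  [9, -8, 0, 13, -9]
  [10, -7, 2, 0, -8]
  [20, ∞, ∞, ∞, 0]
D(5):
  [0, ∞, ∞, ∞, 9]
  [17, 0, 9, 22, -1]
  [9, -8, 0, 13, -9]
  [10, -7, 2, 0, -8]
  [20, ∞, ∞, ∞, 0]
Answer: A*[4][1] = ∞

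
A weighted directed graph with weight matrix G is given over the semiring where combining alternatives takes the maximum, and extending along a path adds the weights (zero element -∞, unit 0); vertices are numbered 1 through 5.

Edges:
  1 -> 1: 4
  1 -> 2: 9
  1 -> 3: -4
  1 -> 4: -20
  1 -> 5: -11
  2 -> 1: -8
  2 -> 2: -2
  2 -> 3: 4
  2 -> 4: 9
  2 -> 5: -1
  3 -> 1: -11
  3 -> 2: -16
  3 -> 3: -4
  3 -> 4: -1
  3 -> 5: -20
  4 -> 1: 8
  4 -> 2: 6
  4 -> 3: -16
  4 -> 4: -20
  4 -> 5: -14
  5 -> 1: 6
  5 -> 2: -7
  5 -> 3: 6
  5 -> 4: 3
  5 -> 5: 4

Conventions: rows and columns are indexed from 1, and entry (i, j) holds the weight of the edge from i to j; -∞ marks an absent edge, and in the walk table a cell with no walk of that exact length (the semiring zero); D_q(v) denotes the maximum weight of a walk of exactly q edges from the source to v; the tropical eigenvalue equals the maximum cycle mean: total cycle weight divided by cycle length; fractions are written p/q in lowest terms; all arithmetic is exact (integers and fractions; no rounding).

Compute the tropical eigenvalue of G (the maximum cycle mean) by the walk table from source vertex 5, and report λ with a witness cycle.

q=0: [-∞, -∞, -∞, -∞, 0]
q=1: [6, -7, 6, 3, 4]
q=2: [11, 15, 10, 7, 8]
q=3: [15, 20, 19, 24, 14]
q=4: [32, 30, 24, 29, 19]
q=5: [37, 41, 34, 39, 29]
Optimal cycle mean attained by: cycle 1->2->4->1, total 9 + 9 + 8, length 3.
Answer: λ = 26/3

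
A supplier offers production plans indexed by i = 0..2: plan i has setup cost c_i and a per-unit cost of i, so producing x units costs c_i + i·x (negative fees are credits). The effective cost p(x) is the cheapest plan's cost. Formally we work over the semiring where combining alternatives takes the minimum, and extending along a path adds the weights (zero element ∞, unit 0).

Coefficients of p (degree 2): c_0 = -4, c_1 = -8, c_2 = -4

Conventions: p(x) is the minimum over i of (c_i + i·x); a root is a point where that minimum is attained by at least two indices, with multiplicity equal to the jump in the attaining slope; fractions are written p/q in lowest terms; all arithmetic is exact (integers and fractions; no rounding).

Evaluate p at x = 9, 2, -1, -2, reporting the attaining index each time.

p(9) = min(-4+0·9=-4, -8+1·9=1, -4+2·9=14) = -4 (attained by i=0)
p(2) = min(-4+0·2=-4, -8+1·2=-6, -4+2·2=0) = -6 (attained by i=1)
p(-1) = min(-4+0·(-1)=-4, -8+1·(-1)=-9, -4+2·(-1)=-6) = -9 (attained by i=1)
p(-2) = min(-4+0·(-2)=-4, -8+1·(-2)=-10, -4+2·(-2)=-8) = -10 (attained by i=1)
Answer: p(9) = -4; p(2) = -6; p(-1) = -9; p(-2) = -10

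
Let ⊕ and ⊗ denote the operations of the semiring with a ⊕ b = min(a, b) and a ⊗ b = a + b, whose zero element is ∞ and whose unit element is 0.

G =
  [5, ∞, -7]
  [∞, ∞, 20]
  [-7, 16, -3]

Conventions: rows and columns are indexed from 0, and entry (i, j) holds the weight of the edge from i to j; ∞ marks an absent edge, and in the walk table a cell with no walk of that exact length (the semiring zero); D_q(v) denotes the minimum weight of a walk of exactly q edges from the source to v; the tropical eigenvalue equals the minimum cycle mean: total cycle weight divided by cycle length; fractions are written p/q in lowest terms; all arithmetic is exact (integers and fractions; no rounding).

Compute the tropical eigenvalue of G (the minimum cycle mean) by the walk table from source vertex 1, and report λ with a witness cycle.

q=0: [∞, 0, ∞]
q=1: [∞, ∞, 20]
q=2: [13, 36, 17]
q=3: [10, 33, 6]
Optimal cycle mean attained by: cycle 0->2->0, total (-7) + (-7), length 2.
Answer: λ = -7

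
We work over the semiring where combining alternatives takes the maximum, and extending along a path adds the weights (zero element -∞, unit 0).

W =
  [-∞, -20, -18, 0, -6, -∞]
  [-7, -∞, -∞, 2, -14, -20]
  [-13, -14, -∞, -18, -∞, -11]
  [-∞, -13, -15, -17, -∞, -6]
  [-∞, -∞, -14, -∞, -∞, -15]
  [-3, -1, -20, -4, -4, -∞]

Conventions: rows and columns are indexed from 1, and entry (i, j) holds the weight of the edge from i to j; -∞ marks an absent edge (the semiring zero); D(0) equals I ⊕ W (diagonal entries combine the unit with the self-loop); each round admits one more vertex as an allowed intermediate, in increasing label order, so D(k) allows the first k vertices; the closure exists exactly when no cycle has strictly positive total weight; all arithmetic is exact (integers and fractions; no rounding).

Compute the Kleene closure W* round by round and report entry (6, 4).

D(0):
  [0, -20, -18, 0, -6, -∞]
  [-7, 0, -∞, 2, -14, -20]
  [-13, -14, 0, -18, -∞, -11]
  [-∞, -13, -15, 0, -∞, -6]
  [-∞, -∞, -14, -∞, 0, -15]
  [-3, -1, -20, -4, -4, 0]
D(1):
  [0, -20, -18, 0, -6, -∞]
  [-7, 0, -25, 2, -13, -20]
  [-13, -14, 0, -13, -19, -11]
  [-∞, -13, -15, 0, -∞, -6]
  [-∞, -∞, -14, -∞, 0, -15]
  [-3, -1, -20, -3, -4, 0]
D(2):
  [0, -20, -18, 0, -6, -40]
  [-7, 0, -25, 2, -13, -20]
  [-13, -14, 0, -12, -19, -11]
  [-20, -13, -15, 0, -26, -6]
  [-∞, -∞, -14, -∞, 0, -15]
  [-3, -1, -20, 1, -4, 0]
D(3):
  [0, -20, -18, 0, -6, -29]
  [-7, 0, -25, 2, -13, -20]
  [-13, -14, 0, -12, -19, -11]
  [-20, -13, -15, 0, -26, -6]
  [-27, -28, -14, -26, 0, -15]
  [-3, -1, -20, 1, -4, 0]
D(4):
  [0, -13, -15, 0, -6, -6]
  [-7, 0, -13, 2, -13, -4]
  [-13, -14, 0, -12, -19, -11]
  [-20, -13, -15, 0, -26, -6]
  [-27, -28, -14, -26, 0, -15]
  [-3, -1, -14, 1, -4, 0]
D(5):
  [0, -13, -15, 0, -6, -6]
  [-7, 0, -13, 2, -13, -4]
  [-13, -14, 0, -12, -19, -11]
  [-20, -13, -15, 0, -26, -6]
  [-27, -28, -14, -26, 0, -15]
  [-3, -1, -14, 1, -4, 0]
D(6):
  [0, -7, -15, 0, -6, -6]
  [-7, 0, -13, 2, -8, -4]
  [-13, -12, 0, -10, -15, -11]
  [-9, -7, -15, 0, -10, -6]
  [-18, -16, -14, -14, 0, -15]
  [-3, -1, -14, 1, -4, 0]
Answer: W*[6][4] = 1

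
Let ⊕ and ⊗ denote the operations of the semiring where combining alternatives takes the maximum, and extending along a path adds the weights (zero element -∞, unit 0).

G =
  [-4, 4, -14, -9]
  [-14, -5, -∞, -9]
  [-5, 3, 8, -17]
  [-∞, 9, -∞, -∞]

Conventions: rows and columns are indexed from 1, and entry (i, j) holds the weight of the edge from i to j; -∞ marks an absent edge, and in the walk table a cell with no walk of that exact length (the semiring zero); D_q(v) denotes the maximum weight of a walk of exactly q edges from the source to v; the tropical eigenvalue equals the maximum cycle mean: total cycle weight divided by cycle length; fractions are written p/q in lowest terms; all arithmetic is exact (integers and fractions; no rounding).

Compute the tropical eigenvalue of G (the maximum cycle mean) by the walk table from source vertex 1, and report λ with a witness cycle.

q=0: [0, -∞, -∞, -∞]
q=1: [-4, 4, -14, -9]
q=2: [-8, 0, -6, -5]
q=3: [-11, 4, 2, -9]
q=4: [-3, 5, 10, -5]
Optimal cycle mean attained by: cycle 3->3, total 8, length 1.
Answer: λ = 8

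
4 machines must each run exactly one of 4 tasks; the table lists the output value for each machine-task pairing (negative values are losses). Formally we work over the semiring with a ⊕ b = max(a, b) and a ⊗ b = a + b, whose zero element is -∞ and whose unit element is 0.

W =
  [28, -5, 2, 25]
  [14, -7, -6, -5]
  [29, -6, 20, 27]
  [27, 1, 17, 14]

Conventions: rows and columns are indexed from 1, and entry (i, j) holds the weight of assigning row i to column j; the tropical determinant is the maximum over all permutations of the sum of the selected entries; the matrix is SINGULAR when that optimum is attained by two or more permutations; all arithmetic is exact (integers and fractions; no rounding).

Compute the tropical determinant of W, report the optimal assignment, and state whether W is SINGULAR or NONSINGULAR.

σ = (1, 2, 3, 4): 28 + (-7) + 20 + 14 = 55
σ = (1, 2, 4, 3): 28 + (-7) + 27 + 17 = 65
σ = (1, 3, 2, 4): 28 + (-6) + (-6) + 14 = 30
σ = (1, 3, 4, 2): 28 + (-6) + 27 + 1 = 50
σ = (1, 4, 2, 3): 28 + (-5) + (-6) + 17 = 34
σ = (1, 4, 3, 2): 28 + (-5) + 20 + 1 = 44
σ = (2, 1, 3, 4): (-5) + 14 + 20 + 14 = 43
σ = (2, 1, 4, 3): (-5) + 14 + 27 + 17 = 53
σ = (2, 3, 1, 4): (-5) + (-6) + 29 + 14 = 32
σ = (2, 3, 4, 1): (-5) + (-6) + 27 + 27 = 43
σ = (2, 4, 1, 3): (-5) + (-5) + 29 + 17 = 36
σ = (2, 4, 3, 1): (-5) + (-5) + 20 + 27 = 37
σ = (3, 1, 2, 4): 2 + 14 + (-6) + 14 = 24
σ = (3, 1, 4, 2): 2 + 14 + 27 + 1 = 44
σ = (3, 2, 1, 4): 2 + (-7) + 29 + 14 = 38
σ = (3, 2, 4, 1): 2 + (-7) + 27 + 27 = 49
σ = (3, 4, 1, 2): 2 + (-5) + 29 + 1 = 27
σ = (3, 4, 2, 1): 2 + (-5) + (-6) + 27 = 18
σ = (4, 1, 2, 3): 25 + 14 + (-6) + 17 = 50
σ = (4, 1, 3, 2): 25 + 14 + 20 + 1 = 60
σ = (4, 2, 1, 3): 25 + (-7) + 29 + 17 = 64
σ = (4, 2, 3, 1): 25 + (-7) + 20 + 27 = 65
σ = (4, 3, 1, 2): 25 + (-6) + 29 + 1 = 49
σ = (4, 3, 2, 1): 25 + (-6) + (-6) + 27 = 40
Optimal value attained by: σ = (1, 2, 4, 3).
Answer: det⊕(W) = 65; verdict: SINGULAR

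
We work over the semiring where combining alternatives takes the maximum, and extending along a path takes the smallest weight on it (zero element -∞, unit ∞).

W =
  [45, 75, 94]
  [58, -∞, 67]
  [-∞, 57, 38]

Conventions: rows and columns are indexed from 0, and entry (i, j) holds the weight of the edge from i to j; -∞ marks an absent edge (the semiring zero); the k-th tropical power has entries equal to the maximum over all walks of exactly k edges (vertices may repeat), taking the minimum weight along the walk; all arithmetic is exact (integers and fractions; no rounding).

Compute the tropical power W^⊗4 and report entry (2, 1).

W^⊗2:
  [58, 57, 67]
  [45, 58, 58]
  [57, 38, 57]
W^⊗3:
  [57, 58, 58]
  [58, 57, 58]
  [45, 57, 57]
W^⊗4:
  [58, 57, 58]
  [57, 58, 58]
  [57, 57, 57]
Key observation: the optimum is the walk 2->1->0->2->1, with weight 57 min 58 min 94 min 57 = 57.
Optimal value attained by: walk 2->1->0->2->1.
Answer: (W^⊗4)[2][1] = 57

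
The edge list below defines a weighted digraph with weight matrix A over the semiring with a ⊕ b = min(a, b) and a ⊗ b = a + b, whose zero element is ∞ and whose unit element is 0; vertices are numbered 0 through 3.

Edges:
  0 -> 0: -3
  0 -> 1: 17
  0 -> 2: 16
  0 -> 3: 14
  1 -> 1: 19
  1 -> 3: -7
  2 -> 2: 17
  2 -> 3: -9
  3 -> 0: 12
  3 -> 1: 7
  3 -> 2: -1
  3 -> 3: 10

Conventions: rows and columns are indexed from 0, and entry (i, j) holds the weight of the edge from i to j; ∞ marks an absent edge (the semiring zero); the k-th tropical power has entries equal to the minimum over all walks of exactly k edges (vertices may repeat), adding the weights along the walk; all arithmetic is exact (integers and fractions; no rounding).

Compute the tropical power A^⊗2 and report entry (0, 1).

A^⊗2:
  [-6, 14, 13, 7]
  [5, 0, -8, 3]
  [3, -2, -10, 1]
  [9, 17, 9, -10]
Key observation: the optimum is the walk 0->0->1, with weight (-3) + 17 = 14.
Optimal value attained by: walk 0->0->1.
Answer: (A^⊗2)[0][1] = 14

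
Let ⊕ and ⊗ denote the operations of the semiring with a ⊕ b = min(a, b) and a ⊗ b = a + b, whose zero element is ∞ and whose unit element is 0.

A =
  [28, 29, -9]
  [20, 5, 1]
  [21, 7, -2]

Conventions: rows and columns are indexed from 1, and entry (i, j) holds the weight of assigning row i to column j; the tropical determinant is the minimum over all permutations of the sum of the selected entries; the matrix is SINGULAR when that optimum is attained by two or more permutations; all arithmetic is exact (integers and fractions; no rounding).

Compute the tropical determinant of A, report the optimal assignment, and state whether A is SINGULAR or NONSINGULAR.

σ = (1, 2, 3): 28 + 5 + (-2) = 31
σ = (1, 3, 2): 28 + 1 + 7 = 36
σ = (2, 1, 3): 29 + 20 + (-2) = 47
σ = (2, 3, 1): 29 + 1 + 21 = 51
σ = (3, 1, 2): (-9) + 20 + 7 = 18
σ = (3, 2, 1): (-9) + 5 + 21 = 17
Optimal value attained by: σ = (3, 2, 1).
Answer: det⊕(A) = 17; verdict: NONSINGULAR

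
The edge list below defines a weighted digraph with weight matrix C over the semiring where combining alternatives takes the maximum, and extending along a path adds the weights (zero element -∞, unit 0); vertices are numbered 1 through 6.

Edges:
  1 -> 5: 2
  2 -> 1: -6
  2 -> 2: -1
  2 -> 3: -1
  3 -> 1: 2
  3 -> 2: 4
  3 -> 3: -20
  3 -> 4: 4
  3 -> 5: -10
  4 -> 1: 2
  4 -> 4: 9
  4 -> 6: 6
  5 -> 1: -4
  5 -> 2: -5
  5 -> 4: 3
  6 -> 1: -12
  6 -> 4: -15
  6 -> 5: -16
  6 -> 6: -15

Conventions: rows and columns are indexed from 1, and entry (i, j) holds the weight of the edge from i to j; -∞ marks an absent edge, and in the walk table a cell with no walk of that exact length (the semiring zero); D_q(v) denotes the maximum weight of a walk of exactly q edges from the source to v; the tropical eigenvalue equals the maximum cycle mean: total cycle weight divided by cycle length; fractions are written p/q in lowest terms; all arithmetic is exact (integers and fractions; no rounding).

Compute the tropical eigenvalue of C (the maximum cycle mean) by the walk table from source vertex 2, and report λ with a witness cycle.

q=0: [-∞, 0, -∞, -∞, -∞, -∞]
q=1: [-6, -1, -1, -∞, -∞, -∞]
q=2: [1, 3, -2, 3, -4, -∞]
q=3: [5, 2, 2, 12, 3, 9]
q=4: [14, 6, 1, 21, 7, 18]
q=5: [23, 5, 5, 30, 16, 27]
q=6: [32, 11, 4, 39, 25, 36]
Optimal cycle mean attained by: cycle 4->4, total 9, length 1.
Answer: λ = 9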